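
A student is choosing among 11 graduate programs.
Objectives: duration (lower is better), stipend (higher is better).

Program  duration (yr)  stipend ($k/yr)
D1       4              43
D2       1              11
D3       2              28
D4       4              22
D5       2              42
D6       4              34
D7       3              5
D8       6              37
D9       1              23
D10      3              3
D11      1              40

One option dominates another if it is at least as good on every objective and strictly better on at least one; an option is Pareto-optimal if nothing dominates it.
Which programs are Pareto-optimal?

D1, D5, D11

D1: not dominated (best stipend).
D2: dominated by D9 (duration 1≤1, stipend 23≥11).
D3: dominated by D5 (duration 2≤2, stipend 42≥28).
D4: dominated by D1 (duration 4≤4, stipend 43≥22).
D5: not dominated.
D6: dominated by D1 (duration 4≤4, stipend 43≥34).
D7: dominated by D2 (duration 1≤3, stipend 11≥5).
D8: dominated by D1 (duration 4≤6, stipend 43≥37).
D9: dominated by D11 (duration 1≤1, stipend 40≥23).
D10: dominated by D2 (duration 1≤3, stipend 11≥3).
D11: not dominated.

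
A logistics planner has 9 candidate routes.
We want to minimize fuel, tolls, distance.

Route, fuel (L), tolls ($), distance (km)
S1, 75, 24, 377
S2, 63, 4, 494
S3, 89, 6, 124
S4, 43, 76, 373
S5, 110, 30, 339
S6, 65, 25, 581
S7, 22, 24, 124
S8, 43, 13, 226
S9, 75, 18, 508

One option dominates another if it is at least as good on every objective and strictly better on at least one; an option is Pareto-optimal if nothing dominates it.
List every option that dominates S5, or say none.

S3, S7, S8

S3: fuel 89≤110, tolls 6≤30, distance 124≤339 — dominates S5.
S7: fuel 22≤110, tolls 24≤30, distance 124≤339 — dominates S5.
S8: fuel 43≤110, tolls 13≤30, distance 226≤339 — dominates S5.
Others (S1, S2, S4, S6, S9) are each worse than S5 on at least one objective.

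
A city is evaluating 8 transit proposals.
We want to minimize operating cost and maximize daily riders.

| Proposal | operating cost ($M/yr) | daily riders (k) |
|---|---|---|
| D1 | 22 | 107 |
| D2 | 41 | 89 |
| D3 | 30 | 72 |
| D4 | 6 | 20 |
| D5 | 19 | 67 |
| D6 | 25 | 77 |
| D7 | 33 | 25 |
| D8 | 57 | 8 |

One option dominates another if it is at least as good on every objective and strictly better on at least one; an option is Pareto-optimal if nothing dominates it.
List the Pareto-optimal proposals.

D1: not dominated (best daily riders).
D2: dominated by D1 (operating cost 22≤41, daily riders 107≥89).
D3: dominated by D1 (operating cost 22≤30, daily riders 107≥72).
D4: not dominated (best operating cost).
D5: not dominated.
D6: dominated by D1 (operating cost 22≤25, daily riders 107≥77).
D7: dominated by D1 (operating cost 22≤33, daily riders 107≥25).
D8: dominated by D1 (operating cost 22≤57, daily riders 107≥8).

D1, D4, D5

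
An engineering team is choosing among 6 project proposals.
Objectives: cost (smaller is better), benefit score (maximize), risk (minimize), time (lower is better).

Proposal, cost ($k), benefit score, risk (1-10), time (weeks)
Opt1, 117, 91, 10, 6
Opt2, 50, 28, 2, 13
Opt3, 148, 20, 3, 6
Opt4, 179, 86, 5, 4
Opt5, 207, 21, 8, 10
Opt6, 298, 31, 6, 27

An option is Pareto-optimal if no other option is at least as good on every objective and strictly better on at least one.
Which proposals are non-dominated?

Opt1, Opt2, Opt3, Opt4

Opt1: not dominated (best benefit score).
Opt2: not dominated (best cost).
Opt3: not dominated.
Opt4: not dominated (best time).
Opt5: dominated by Opt4 (cost 179≤207, benefit score 86≥21, risk 5≤8, time 4≤10).
Opt6: dominated by Opt4 (cost 179≤298, benefit score 86≥31, risk 5≤6, time 4≤27).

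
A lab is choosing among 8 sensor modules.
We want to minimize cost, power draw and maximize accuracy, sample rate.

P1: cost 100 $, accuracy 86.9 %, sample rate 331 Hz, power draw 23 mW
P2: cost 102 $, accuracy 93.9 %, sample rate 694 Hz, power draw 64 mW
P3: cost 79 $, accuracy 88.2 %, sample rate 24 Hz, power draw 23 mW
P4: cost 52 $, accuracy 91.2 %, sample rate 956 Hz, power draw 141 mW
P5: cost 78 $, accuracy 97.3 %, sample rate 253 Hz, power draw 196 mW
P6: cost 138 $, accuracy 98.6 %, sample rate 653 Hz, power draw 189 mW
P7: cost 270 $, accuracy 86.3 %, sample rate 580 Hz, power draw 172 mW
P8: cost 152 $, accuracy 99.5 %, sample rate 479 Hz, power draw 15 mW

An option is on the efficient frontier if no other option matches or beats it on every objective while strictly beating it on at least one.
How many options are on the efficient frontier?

7

P1: not dominated.
P2: not dominated.
P3: not dominated.
P4: not dominated (best cost).
P5: not dominated.
P6: not dominated.
P7: dominated by P2 (cost 102≤270, accuracy 93.9≥86.3, sample rate 694≥580, power draw 64≤172).
P8: not dominated (best accuracy).
Pareto-optimal: P1, P2, P3, P4, P5, P6, P8 → 7.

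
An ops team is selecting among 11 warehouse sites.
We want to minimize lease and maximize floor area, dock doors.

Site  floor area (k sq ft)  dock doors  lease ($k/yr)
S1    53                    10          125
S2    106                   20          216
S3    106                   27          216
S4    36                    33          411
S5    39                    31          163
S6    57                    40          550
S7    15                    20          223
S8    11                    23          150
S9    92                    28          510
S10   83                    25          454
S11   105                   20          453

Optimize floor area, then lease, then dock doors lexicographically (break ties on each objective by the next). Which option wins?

First maximize floor area: best is 106, kept {S2, S3}.
Then minimize lease: best is 216, kept {S2, S3}.
Then maximize dock doors: best is 27, kept {S3}.

S3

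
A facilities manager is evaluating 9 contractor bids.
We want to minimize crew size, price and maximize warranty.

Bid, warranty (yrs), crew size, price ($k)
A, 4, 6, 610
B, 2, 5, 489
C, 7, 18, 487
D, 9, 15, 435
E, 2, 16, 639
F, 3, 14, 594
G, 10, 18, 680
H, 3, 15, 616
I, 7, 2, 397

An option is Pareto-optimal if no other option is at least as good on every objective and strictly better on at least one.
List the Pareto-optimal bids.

A: dominated by I (warranty 7≥4, crew size 2≤6, price 397≤610).
B: dominated by I (warranty 7≥2, crew size 2≤5, price 397≤489).
C: dominated by D (warranty 9≥7, crew size 15≤18, price 435≤487).
D: not dominated.
E: dominated by A (warranty 4≥2, crew size 6≤16, price 610≤639).
F: dominated by I (warranty 7≥3, crew size 2≤14, price 397≤594).
G: not dominated (best warranty).
H: dominated by A (warranty 4≥3, crew size 6≤15, price 610≤616).
I: not dominated (best crew size).

D, G, I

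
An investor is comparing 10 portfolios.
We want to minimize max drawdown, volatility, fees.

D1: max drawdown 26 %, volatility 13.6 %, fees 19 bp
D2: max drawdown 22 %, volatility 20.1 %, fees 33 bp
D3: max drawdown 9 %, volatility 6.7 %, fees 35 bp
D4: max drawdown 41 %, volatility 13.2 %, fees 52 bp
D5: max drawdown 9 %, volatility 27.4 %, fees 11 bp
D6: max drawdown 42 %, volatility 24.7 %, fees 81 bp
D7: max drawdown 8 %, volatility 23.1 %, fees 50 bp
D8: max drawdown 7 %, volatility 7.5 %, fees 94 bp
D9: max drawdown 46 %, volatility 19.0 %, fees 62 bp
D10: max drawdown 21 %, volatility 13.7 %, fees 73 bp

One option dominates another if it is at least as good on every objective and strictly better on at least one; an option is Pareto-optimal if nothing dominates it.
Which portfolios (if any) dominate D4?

D3: max drawdown 9≤41, volatility 6.7≤13.2, fees 35≤52 — dominates D4.
Others (D1, D2, D5, D6, D7, D8, D9, D10) are each worse than D4 on at least one objective.

D3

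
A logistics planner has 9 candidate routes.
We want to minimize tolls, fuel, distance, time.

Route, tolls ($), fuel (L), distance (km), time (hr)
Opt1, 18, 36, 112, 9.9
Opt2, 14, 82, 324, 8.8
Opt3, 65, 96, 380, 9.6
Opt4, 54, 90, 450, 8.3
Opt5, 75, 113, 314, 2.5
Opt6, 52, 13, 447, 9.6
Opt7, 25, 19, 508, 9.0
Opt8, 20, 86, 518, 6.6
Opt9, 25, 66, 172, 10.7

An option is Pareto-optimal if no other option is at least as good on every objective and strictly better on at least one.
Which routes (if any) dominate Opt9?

Opt1

Opt1: tolls 18≤25, fuel 36≤66, distance 112≤172, time 9.9≤10.7 — dominates Opt9.
Others (Opt2, Opt3, Opt4, Opt5, Opt6, Opt7, Opt8) are each worse than Opt9 on at least one objective.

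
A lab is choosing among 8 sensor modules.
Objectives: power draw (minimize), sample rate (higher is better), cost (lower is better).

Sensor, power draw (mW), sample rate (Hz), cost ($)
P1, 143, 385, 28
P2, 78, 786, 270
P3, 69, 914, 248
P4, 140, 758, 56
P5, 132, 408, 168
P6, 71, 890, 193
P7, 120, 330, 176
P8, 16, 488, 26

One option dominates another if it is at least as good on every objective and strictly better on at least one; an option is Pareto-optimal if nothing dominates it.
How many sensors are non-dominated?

4

P1: dominated by P8 (power draw 16≤143, sample rate 488≥385, cost 26≤28).
P2: dominated by P3 (power draw 69≤78, sample rate 914≥786, cost 248≤270).
P3: not dominated (best sample rate).
P4: not dominated.
P5: dominated by P8 (power draw 16≤132, sample rate 488≥408, cost 26≤168).
P6: not dominated.
P7: dominated by P8 (power draw 16≤120, sample rate 488≥330, cost 26≤176).
P8: not dominated (best power draw).
Pareto-optimal: P3, P4, P6, P8 → 4.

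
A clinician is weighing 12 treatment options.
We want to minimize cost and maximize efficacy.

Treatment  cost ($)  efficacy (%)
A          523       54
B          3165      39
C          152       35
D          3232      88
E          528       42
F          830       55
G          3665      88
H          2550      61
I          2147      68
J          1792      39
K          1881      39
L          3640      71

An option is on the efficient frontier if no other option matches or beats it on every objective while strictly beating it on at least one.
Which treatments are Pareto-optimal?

A, C, D, F, I

A: not dominated.
B: dominated by A (cost 523≤3165, efficacy 54≥39).
C: not dominated (best cost).
D: not dominated.
E: dominated by A (cost 523≤528, efficacy 54≥42).
F: not dominated.
G: dominated by D (cost 3232≤3665, efficacy 88≥88).
H: dominated by I (cost 2147≤2550, efficacy 68≥61).
I: not dominated.
J: dominated by A (cost 523≤1792, efficacy 54≥39).
K: dominated by A (cost 523≤1881, efficacy 54≥39).
L: dominated by D (cost 3232≤3640, efficacy 88≥71).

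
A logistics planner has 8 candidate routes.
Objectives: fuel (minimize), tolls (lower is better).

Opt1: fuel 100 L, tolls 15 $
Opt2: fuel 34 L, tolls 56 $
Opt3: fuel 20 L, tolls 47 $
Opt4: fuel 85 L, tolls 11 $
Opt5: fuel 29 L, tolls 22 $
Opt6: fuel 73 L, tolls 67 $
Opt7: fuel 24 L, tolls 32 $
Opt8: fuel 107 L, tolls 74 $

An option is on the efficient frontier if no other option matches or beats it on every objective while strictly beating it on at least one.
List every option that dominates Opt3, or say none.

none

Opt1: worse on fuel (100 vs 20).
Opt2: worse on fuel (34 vs 20).
Opt4: worse on fuel (85 vs 20).
Opt5: worse on fuel (29 vs 20).
Opt6: worse on fuel (73 vs 20).
Opt7: worse on fuel (24 vs 20).
Opt8: worse on fuel (107 vs 20).
No option dominates Opt3.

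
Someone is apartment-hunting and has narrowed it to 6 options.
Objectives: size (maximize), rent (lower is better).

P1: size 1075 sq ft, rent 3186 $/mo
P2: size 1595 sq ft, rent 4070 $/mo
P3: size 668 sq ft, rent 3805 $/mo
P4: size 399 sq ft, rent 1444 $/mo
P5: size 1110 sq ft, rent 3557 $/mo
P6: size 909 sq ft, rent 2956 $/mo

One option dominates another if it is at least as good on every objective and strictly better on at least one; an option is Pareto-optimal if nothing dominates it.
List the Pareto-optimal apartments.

P1, P2, P4, P5, P6

P1: not dominated.
P2: not dominated (best size).
P3: dominated by P1 (size 1075≥668, rent 3186≤3805).
P4: not dominated (best rent).
P5: not dominated.
P6: not dominated.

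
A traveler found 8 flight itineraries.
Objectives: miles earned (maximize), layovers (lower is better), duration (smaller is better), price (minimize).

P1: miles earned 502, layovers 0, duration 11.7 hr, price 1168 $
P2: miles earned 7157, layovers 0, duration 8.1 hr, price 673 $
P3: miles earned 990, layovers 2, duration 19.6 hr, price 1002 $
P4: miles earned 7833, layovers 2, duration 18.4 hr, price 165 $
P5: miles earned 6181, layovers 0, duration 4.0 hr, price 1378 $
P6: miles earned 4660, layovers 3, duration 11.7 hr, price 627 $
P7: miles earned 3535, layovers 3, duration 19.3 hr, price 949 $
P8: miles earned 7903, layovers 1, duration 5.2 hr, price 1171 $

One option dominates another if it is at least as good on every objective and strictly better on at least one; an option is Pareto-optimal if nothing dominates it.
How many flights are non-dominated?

P1: dominated by P2 (miles earned 7157≥502, layovers 0≤0, duration 8.1≤11.7, price 673≤1168).
P2: not dominated.
P3: dominated by P2 (miles earned 7157≥990, layovers 0≤2, duration 8.1≤19.6, price 673≤1002).
P4: not dominated (best price).
P5: not dominated (best duration).
P6: not dominated.
P7: dominated by P2 (miles earned 7157≥3535, layovers 0≤3, duration 8.1≤19.3, price 673≤949).
P8: not dominated (best miles earned).
Pareto-optimal: P2, P4, P5, P6, P8 → 5.

5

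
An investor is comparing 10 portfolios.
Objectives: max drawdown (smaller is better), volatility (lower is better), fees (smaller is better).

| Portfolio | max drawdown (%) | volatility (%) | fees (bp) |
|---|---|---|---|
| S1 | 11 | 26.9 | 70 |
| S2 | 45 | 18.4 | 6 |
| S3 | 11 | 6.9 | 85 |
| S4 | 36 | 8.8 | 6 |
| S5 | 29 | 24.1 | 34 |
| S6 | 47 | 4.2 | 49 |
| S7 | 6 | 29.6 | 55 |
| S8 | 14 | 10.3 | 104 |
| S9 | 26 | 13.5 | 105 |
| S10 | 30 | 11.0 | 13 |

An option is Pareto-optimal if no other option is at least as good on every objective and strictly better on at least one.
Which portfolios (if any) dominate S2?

S4: max drawdown 36≤45, volatility 8.8≤18.4, fees 6≤6 — dominates S2.
Others (S1, S3, S5, S6, S7, S8, S9, S10) are each worse than S2 on at least one objective.

S4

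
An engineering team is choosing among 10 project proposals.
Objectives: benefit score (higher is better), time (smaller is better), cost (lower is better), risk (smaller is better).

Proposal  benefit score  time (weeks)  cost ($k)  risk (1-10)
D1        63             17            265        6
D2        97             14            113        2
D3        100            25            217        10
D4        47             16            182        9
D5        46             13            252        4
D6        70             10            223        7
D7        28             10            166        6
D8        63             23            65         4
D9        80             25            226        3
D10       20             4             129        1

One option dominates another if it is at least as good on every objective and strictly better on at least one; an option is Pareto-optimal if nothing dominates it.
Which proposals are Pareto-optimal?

D1: dominated by D2 (benefit score 97≥63, time 14≤17, cost 113≤265, risk 2≤6).
D2: not dominated.
D3: not dominated (best benefit score).
D4: dominated by D2 (benefit score 97≥47, time 14≤16, cost 113≤182, risk 2≤9).
D5: not dominated.
D6: not dominated.
D7: not dominated.
D8: not dominated (best cost).
D9: dominated by D2 (benefit score 97≥80, time 14≤25, cost 113≤226, risk 2≤3).
D10: not dominated (best time).

D2, D3, D5, D6, D7, D8, D10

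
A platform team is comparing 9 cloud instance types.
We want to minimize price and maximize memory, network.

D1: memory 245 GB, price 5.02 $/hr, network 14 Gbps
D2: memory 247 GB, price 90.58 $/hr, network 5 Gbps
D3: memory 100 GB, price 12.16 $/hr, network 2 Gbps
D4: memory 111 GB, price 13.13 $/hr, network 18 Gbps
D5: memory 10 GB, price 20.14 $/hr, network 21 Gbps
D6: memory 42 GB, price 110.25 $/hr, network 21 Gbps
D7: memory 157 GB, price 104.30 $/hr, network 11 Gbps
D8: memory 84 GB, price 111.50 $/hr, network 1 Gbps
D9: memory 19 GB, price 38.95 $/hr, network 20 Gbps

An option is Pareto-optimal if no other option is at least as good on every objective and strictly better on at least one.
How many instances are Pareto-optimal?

6

D1: not dominated (best price).
D2: not dominated (best memory).
D3: dominated by D1 (memory 245≥100, price 5.02≤12.16, network 14≥2).
D4: not dominated.
D5: not dominated.
D6: not dominated.
D7: dominated by D1 (memory 245≥157, price 5.02≤104.30, network 14≥11).
D8: dominated by D1 (memory 245≥84, price 5.02≤111.50, network 14≥1).
D9: not dominated.
Pareto-optimal: D1, D2, D4, D5, D6, D9 → 6.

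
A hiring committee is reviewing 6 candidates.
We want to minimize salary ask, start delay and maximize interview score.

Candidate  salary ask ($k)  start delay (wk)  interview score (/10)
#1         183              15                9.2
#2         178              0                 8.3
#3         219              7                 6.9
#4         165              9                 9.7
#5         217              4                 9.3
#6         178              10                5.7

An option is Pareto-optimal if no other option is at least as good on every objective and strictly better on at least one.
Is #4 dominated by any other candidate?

No

#1: worse on salary ask (183 vs 165).
#2: worse on salary ask (178 vs 165).
#3: worse on salary ask (219 vs 165).
#5: worse on salary ask (217 vs 165).
#6: worse on salary ask (178 vs 165).
No option is at least as good as #4 on every objective and strictly better on one.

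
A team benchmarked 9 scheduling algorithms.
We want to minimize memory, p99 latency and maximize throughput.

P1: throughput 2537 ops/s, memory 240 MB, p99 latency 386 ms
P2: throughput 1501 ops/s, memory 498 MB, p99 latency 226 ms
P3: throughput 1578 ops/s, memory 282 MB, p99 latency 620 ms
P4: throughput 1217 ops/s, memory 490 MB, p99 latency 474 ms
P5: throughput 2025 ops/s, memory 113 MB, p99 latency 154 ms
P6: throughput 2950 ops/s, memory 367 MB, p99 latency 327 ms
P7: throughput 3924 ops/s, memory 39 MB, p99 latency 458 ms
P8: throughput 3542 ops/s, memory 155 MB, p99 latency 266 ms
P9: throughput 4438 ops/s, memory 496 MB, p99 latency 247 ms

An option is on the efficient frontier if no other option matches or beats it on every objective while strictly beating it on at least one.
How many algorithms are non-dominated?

P1: dominated by P8 (throughput 3542≥2537, memory 155≤240, p99 latency 266≤386).
P2: dominated by P5 (throughput 2025≥1501, memory 113≤498, p99 latency 154≤226).
P3: dominated by P1 (throughput 2537≥1578, memory 240≤282, p99 latency 386≤620).
P4: dominated by P1 (throughput 2537≥1217, memory 240≤490, p99 latency 386≤474).
P5: not dominated (best p99 latency).
P6: dominated by P8 (throughput 3542≥2950, memory 155≤367, p99 latency 266≤327).
P7: not dominated (best memory).
P8: not dominated.
P9: not dominated (best throughput).
Pareto-optimal: P5, P7, P8, P9 → 4.

4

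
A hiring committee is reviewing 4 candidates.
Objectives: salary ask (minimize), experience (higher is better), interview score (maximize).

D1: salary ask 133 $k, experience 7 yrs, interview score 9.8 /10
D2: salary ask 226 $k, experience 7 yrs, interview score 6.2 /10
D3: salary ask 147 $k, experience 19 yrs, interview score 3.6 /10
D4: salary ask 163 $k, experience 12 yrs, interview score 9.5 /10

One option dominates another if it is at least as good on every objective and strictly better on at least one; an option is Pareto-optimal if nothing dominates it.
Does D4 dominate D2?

Yes

D4 vs D2: salary ask 163≤226, experience 12≥7, interview score 9.5≥6.2 — D4 is at least as good on every objective with at least one strict improvement.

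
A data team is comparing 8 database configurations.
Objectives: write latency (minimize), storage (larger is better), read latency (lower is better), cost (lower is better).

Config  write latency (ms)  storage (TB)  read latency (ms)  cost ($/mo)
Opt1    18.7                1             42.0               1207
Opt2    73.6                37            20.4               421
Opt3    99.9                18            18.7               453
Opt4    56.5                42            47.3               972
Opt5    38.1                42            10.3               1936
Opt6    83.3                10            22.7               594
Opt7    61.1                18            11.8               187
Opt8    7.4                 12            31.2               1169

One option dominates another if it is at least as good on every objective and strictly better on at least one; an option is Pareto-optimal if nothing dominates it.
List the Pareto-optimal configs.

Opt1: dominated by Opt8 (write latency 7.4≤18.7, storage 12≥1, read latency 31.2≤42.0, cost 1169≤1207).
Opt2: not dominated.
Opt3: dominated by Opt7 (write latency 61.1≤99.9, storage 18≥18, read latency 11.8≤18.7, cost 187≤453).
Opt4: not dominated.
Opt5: not dominated (best read latency).
Opt6: dominated by Opt2 (write latency 73.6≤83.3, storage 37≥10, read latency 20.4≤22.7, cost 421≤594).
Opt7: not dominated (best cost).
Opt8: not dominated (best write latency).

Opt2, Opt4, Opt5, Opt7, Opt8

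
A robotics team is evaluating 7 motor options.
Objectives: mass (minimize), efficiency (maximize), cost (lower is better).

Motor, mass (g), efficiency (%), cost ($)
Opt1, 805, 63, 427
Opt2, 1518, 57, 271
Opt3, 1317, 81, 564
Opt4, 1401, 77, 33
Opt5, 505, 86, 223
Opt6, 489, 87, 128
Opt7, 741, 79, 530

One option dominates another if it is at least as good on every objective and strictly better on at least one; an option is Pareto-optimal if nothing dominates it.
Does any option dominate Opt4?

No

Opt1: worse on efficiency (63 vs 77).
Opt2: worse on mass (1518 vs 1401).
Opt3: worse on cost (564 vs 33).
Opt5: worse on cost (223 vs 33).
Opt6: worse on cost (128 vs 33).
Opt7: worse on cost (530 vs 33).
No option is at least as good as Opt4 on every objective and strictly better on one.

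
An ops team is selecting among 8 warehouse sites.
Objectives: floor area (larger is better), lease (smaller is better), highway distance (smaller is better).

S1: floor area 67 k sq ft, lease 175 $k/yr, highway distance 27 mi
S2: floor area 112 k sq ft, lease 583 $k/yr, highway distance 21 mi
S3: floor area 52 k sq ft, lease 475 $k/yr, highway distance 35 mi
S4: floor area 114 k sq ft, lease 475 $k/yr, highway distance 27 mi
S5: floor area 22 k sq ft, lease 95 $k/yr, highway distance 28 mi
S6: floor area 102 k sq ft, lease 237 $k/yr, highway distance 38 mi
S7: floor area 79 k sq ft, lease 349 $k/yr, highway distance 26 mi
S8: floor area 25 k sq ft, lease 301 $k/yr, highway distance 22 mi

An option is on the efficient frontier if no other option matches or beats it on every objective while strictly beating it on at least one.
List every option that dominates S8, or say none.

none

S1: worse on highway distance (27 vs 22).
S2: worse on lease (583 vs 301).
S3: worse on lease (475 vs 301).
S4: worse on lease (475 vs 301).
S5: worse on floor area (22 vs 25).
S6: worse on highway distance (38 vs 22).
S7: worse on lease (349 vs 301).
No option dominates S8.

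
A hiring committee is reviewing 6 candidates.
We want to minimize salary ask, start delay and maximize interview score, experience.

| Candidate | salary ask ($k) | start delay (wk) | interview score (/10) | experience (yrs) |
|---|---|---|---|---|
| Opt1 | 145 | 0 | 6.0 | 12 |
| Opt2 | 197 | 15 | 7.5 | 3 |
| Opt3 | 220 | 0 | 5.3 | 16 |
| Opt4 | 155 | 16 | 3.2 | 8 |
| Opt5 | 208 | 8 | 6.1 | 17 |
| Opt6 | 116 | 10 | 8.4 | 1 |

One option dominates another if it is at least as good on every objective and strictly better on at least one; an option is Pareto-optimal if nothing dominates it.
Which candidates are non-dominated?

Opt1: not dominated.
Opt2: not dominated.
Opt3: not dominated.
Opt4: dominated by Opt1 (salary ask 145≤155, start delay 0≤16, interview score 6.0≥3.2, experience 12≥8).
Opt5: not dominated (best experience).
Opt6: not dominated (best salary ask).

Opt1, Opt2, Opt3, Opt5, Opt6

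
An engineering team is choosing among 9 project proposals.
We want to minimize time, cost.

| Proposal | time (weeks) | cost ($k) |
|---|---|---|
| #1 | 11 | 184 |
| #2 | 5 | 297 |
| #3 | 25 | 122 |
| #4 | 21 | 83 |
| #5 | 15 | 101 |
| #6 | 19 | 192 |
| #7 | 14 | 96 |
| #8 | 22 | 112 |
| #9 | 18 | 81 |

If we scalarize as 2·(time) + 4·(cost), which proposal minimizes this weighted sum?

#9

#1: 2·11 + 4·184 = 758
#2: 2·5 + 4·297 = 1198
#3: 2·25 + 4·122 = 538
#4: 2·21 + 4·83 = 374
#5: 2·15 + 4·101 = 434
#6: 2·19 + 4·192 = 806
#7: 2·14 + 4·96 = 412
#8: 2·22 + 4·112 = 492
#9: 2·18 + 4·81 = 360
Lowest: #9 at 360.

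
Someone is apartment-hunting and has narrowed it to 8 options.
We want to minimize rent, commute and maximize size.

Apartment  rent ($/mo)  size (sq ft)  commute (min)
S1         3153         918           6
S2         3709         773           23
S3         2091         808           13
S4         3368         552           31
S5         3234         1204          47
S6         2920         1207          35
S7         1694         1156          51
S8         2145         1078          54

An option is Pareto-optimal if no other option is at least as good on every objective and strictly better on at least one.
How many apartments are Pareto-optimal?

4

S1: not dominated (best commute).
S2: dominated by S1 (rent 3153≤3709, size 918≥773, commute 6≤23).
S3: not dominated.
S4: dominated by S1 (rent 3153≤3368, size 918≥552, commute 6≤31).
S5: dominated by S6 (rent 2920≤3234, size 1207≥1204, commute 35≤47).
S6: not dominated (best size).
S7: not dominated (best rent).
S8: dominated by S7 (rent 1694≤2145, size 1156≥1078, commute 51≤54).
Pareto-optimal: S1, S3, S6, S7 → 4.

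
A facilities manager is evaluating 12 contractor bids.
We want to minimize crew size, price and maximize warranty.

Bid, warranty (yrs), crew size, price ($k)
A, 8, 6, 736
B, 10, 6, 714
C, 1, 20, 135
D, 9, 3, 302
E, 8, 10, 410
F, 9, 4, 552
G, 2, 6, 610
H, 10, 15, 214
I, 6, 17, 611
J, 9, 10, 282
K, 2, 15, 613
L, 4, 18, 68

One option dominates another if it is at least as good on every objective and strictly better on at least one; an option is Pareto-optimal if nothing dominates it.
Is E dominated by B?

No

B vs E: B is worse on price (714 vs 410), so it does not dominate E.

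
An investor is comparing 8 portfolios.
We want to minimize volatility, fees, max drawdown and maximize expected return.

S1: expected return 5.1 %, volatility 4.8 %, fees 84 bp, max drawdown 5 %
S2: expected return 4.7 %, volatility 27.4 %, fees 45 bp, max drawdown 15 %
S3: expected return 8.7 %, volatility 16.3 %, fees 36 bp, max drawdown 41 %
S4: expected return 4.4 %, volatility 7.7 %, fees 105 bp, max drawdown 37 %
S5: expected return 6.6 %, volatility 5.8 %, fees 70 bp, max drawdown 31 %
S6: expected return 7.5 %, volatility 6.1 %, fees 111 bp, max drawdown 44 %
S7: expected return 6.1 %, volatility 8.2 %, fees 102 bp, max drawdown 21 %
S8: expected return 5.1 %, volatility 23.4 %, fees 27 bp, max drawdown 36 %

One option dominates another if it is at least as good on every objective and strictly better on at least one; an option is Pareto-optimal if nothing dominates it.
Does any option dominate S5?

No

S1: worse on expected return (5.1 vs 6.6).
S2: worse on expected return (4.7 vs 6.6).
S3: worse on volatility (16.3 vs 5.8).
S4: worse on expected return (4.4 vs 6.6).
S6: worse on volatility (6.1 vs 5.8).
S7: worse on expected return (6.1 vs 6.6).
S8: worse on expected return (5.1 vs 6.6).
No option is at least as good as S5 on every objective and strictly better on one.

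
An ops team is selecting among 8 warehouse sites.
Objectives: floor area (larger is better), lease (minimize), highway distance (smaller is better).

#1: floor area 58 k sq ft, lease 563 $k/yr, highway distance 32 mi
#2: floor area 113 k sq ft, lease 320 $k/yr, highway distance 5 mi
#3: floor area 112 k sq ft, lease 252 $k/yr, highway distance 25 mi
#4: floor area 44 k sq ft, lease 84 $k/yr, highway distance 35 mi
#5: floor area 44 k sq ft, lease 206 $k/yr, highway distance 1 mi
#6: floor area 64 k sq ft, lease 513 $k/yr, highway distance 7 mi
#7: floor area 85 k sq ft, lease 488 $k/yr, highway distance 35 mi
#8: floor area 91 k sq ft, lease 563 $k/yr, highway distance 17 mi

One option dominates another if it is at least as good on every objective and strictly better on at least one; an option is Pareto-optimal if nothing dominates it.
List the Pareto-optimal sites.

#1: dominated by #2 (floor area 113≥58, lease 320≤563, highway distance 5≤32).
#2: not dominated (best floor area).
#3: not dominated.
#4: not dominated (best lease).
#5: not dominated (best highway distance).
#6: dominated by #2 (floor area 113≥64, lease 320≤513, highway distance 5≤7).
#7: dominated by #2 (floor area 113≥85, lease 320≤488, highway distance 5≤35).
#8: dominated by #2 (floor area 113≥91, lease 320≤563, highway distance 5≤17).

#2, #3, #4, #5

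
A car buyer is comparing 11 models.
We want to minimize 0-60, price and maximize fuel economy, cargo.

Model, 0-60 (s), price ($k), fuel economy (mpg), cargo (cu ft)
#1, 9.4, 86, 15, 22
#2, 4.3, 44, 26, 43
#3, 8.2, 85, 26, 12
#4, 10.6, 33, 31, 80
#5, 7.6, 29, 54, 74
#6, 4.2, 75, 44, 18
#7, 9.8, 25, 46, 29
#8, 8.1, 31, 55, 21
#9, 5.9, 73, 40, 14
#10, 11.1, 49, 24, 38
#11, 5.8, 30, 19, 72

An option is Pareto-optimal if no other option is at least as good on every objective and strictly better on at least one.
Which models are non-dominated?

#2, #4, #5, #6, #7, #8, #9, #11

#1: dominated by #2 (0-60 4.3≤9.4, price 44≤86, fuel economy 26≥15, cargo 43≥22).
#2: not dominated.
#3: dominated by #2 (0-60 4.3≤8.2, price 44≤85, fuel economy 26≥26, cargo 43≥12).
#4: not dominated (best cargo).
#5: not dominated.
#6: not dominated (best 0-60).
#7: not dominated (best price).
#8: not dominated (best fuel economy).
#9: not dominated.
#10: dominated by #2 (0-60 4.3≤11.1, price 44≤49, fuel economy 26≥24, cargo 43≥38).
#11: not dominated.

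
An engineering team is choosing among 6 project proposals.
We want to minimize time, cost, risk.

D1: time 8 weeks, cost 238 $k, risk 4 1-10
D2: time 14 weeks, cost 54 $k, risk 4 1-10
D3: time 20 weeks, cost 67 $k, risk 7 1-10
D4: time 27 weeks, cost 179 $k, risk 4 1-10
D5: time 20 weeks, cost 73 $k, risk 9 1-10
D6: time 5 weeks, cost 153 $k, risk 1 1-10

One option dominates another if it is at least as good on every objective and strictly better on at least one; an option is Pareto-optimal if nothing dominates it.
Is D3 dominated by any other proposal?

Yes

D2 vs D3: time 14≤20, cost 54≤67, risk 4≤7 — D2 is at least as good on every objective and strictly better on at least one, so D2 dominates D3.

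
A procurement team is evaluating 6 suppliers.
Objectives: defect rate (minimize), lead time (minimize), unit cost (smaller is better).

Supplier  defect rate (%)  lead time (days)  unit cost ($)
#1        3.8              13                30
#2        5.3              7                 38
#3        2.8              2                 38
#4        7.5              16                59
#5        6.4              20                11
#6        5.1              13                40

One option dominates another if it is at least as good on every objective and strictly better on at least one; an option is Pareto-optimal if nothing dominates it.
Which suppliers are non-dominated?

#1, #3, #5

#1: not dominated.
#2: dominated by #3 (defect rate 2.8≤5.3, lead time 2≤7, unit cost 38≤38).
#3: not dominated (best defect rate).
#4: dominated by #1 (defect rate 3.8≤7.5, lead time 13≤16, unit cost 30≤59).
#5: not dominated (best unit cost).
#6: dominated by #1 (defect rate 3.8≤5.1, lead time 13≤13, unit cost 30≤40).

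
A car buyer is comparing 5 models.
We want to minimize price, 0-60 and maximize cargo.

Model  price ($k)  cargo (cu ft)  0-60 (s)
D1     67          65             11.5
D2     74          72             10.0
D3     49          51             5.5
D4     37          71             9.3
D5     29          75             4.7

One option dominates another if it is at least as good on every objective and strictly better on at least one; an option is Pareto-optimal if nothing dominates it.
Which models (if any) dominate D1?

D4, D5

D4: price 37≤67, cargo 71≥65, 0-60 9.3≤11.5 — dominates D1.
D5: price 29≤67, cargo 75≥65, 0-60 4.7≤11.5 — dominates D1.
Others (D2, D3) are each worse than D1 on at least one objective.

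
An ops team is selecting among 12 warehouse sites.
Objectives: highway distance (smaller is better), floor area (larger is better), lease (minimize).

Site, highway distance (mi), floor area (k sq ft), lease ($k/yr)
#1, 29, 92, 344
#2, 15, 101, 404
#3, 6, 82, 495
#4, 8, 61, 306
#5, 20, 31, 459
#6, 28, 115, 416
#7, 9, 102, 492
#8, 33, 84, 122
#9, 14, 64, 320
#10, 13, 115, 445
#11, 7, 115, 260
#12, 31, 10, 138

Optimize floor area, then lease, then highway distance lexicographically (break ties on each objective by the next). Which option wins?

#11

First maximize floor area: best is 115, kept {#6, #10, #11}.
Then minimize lease: best is 260, kept {#11}.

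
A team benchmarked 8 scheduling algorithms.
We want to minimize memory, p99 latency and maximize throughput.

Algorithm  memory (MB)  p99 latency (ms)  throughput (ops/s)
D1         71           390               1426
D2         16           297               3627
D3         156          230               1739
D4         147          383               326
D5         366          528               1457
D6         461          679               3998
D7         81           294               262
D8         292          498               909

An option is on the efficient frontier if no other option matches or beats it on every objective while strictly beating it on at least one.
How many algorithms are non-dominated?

4

D1: dominated by D2 (memory 16≤71, p99 latency 297≤390, throughput 3627≥1426).
D2: not dominated (best memory).
D3: not dominated (best p99 latency).
D4: dominated by D2 (memory 16≤147, p99 latency 297≤383, throughput 3627≥326).
D5: dominated by D2 (memory 16≤366, p99 latency 297≤528, throughput 3627≥1457).
D6: not dominated (best throughput).
D7: not dominated.
D8: dominated by D1 (memory 71≤292, p99 latency 390≤498, throughput 1426≥909).
Pareto-optimal: D2, D3, D6, D7 → 4.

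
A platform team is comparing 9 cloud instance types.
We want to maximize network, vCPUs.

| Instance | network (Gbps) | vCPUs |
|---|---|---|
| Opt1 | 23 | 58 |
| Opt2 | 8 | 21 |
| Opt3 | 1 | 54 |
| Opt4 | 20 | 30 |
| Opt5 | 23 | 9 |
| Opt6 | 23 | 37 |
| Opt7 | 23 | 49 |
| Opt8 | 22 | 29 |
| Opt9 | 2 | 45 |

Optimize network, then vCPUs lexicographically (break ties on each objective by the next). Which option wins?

First maximize network: best is 23, kept {Opt1, Opt5, Opt6, Opt7}.
Then maximize vCPUs: best is 58, kept {Opt1}.

Opt1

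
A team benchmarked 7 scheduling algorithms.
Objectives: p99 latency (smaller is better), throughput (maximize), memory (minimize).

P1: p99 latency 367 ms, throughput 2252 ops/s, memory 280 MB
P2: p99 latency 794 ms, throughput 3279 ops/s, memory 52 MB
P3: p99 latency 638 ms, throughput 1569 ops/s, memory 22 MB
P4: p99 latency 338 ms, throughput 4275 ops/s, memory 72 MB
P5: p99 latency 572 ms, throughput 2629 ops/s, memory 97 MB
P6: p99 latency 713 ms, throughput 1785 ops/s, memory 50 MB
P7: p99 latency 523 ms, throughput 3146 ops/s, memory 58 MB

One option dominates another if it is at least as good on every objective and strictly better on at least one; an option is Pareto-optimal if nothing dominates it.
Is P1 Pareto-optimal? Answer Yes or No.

No

P4 vs P1: p99 latency 338≤367, throughput 4275≥2252, memory 72≤280 — P4 is at least as good on every objective and strictly better on at least one, so P4 dominates P1.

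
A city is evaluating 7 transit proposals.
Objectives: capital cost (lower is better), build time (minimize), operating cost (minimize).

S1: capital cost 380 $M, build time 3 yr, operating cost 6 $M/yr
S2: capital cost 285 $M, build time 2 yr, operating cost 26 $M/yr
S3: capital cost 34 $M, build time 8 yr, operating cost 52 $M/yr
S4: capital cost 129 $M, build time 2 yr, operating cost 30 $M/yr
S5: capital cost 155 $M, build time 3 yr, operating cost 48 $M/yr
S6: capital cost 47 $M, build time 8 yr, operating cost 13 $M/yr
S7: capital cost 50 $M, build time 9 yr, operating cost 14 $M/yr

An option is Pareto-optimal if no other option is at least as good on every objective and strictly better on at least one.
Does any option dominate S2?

No

S1: worse on capital cost (380 vs 285).
S3: worse on build time (8 vs 2).
S4: worse on operating cost (30 vs 26).
S5: worse on build time (3 vs 2).
S6: worse on build time (8 vs 2).
S7: worse on build time (9 vs 2).
No option is at least as good as S2 on every objective and strictly better on one.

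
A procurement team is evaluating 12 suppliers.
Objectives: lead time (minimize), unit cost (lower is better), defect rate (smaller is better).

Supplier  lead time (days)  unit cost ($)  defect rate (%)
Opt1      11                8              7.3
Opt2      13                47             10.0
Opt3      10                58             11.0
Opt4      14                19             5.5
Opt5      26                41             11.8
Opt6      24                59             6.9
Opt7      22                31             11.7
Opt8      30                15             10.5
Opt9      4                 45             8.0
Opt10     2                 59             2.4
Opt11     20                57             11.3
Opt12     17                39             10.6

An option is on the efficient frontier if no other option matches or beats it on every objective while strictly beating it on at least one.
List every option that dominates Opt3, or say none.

Opt9

Opt9: lead time 4≤10, unit cost 45≤58, defect rate 8.0≤11.0 — dominates Opt3.
Others (Opt1, Opt2, Opt4, Opt5, Opt6, Opt7, Opt8, Opt10, Opt11, Opt12) are each worse than Opt3 on at least one objective.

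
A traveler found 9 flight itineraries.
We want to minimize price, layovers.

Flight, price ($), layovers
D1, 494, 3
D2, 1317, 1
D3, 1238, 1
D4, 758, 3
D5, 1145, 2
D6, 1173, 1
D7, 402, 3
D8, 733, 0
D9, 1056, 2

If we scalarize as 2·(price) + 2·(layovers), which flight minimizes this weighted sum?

D7

D1: 2·494 + 2·3 = 994
D2: 2·1317 + 2·1 = 2636
D3: 2·1238 + 2·1 = 2478
D4: 2·758 + 2·3 = 1522
D5: 2·1145 + 2·2 = 2294
D6: 2·1173 + 2·1 = 2348
D7: 2·402 + 2·3 = 810
D8: 2·733 + 2·0 = 1466
D9: 2·1056 + 2·2 = 2116
Lowest: D7 at 810.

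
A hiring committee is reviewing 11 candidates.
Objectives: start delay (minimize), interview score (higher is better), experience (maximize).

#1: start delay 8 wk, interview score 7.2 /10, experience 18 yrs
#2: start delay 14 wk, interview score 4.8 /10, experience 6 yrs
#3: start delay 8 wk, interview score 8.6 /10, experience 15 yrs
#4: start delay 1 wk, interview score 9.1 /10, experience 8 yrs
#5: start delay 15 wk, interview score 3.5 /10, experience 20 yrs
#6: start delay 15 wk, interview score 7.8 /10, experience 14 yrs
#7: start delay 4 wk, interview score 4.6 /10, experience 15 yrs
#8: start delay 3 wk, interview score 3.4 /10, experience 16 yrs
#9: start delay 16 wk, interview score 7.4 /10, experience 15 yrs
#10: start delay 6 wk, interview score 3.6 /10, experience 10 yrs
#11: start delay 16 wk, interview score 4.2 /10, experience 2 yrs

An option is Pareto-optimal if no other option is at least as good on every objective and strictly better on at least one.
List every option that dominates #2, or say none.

#1, #3, #4

#1: start delay 8≤14, interview score 7.2≥4.8, experience 18≥6 — dominates #2.
#3: start delay 8≤14, interview score 8.6≥4.8, experience 15≥6 — dominates #2.
#4: start delay 1≤14, interview score 9.1≥4.8, experience 8≥6 — dominates #2.
Others (#5, #6, #7, #8, #9, #10, #11) are each worse than #2 on at least one objective.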